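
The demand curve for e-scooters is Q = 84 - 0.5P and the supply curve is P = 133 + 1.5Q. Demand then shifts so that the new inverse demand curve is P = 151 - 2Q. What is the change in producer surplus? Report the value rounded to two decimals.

-55.16

Rewriting demand in inverse form: P = 168 - 2Q.
Initial equilibrium: Q_0 = 10, P_0 = 148; CS_0 = (1/2)(10)(20) = 100, PS_0 = (1/2)(10)(15) = 75.
New equilibrium: 151 - 2Q = 133 + 1.5Q gives Q_1 = 5.1429, P_1 = 140.7143; CS_1 = 26.449, PS_1 = 19.8367.
Change in producer surplus = 19.8367 - 75 = -55.1633.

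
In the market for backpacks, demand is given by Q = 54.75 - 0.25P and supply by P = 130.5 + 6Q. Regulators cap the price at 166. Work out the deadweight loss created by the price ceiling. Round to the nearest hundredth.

43.02

Rewriting demand in inverse form: P = 219 - 4Q.
Without the control, 219 - 4Q = 130.5 + 6Q so Q* = 8.85 and P* = 183.6.
At P = 166, sellers supply (166 - 130.5)/6 = 5.9167 while buyers want more, so the quantity traded is 5.9167 at price 166.
The lost-trades triangle has base Q* - 5.9167 = 2.9333 and height equal to the gap between the curves at Q = 5.9167, which is 195.3333 - 166 = 29.3333. DWL = (1/2)(2.9333)(29.3333) = 43.0222.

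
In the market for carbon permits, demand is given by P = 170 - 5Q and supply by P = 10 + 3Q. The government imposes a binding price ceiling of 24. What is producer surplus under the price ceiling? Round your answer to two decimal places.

Without the control, 170 - 5Q = 10 + 3Q so Q* = 20 and P* = 70.
At P = 24, sellers supply (24 - 10)/3 = 4.6667 while buyers want more, so the quantity traded is 4.6667 at price 24.
PS is the triangle above supply below 24: (1/2)(4.6667)(24 - 10) = 32.6667.

32.67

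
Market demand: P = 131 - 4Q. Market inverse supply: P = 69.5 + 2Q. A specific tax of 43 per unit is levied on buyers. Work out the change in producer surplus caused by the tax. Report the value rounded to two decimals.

Without the tax, 131 - 4Q = 69.5 + 2Q so Q* = 10.25 and P* = 90.
With the tax, buyers' net willingness to pay falls by 43: (131 - 43) - 4Q = 69.5 + 2Q, so Q_t = 3.0833. Buyers pay P_b = 118.6667; sellers receive P_s = P_b - 43 = 75.6667.
Producers lose the trapezoid between P_s and P* out to Q_t plus the triangle from Q_t to Q*: change in PS = 9.5069 - 105.0625 = -95.5556.

-95.56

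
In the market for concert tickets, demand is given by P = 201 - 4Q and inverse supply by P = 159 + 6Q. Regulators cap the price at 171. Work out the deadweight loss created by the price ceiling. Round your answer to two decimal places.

Free-market equilibrium: 201 - 4Q = 159 + 6Q gives Q* = 4.2, P* = 184.2.
At P = 171, sellers supply (171 - 159)/6 = 2 while buyers want more, so the quantity traded is 2 at price 171.
The lost-trades triangle has base Q* - 2 = 2.2 and height equal to the gap between the curves at Q = 2, which is 193 - 171 = 22. DWL = (1/2)(2.2)(22) = 24.2.

24.20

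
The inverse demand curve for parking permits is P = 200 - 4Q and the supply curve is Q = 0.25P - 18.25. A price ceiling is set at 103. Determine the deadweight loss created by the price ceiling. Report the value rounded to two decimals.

Rewriting supply in inverse form: P = 73 + 4Q.
Free-market equilibrium: 200 - 4Q = 73 + 4Q gives Q* = 15.875, P* = 136.5.
At the ceiling price 103, quantity supplied is (103 - 73)/4 = 7.5; supply is the short side, so Q = 7.5 trades at P = 103.
At Q = 7.5 the demand price is 170 and the supply price is 103. Deadweight loss is the triangle between the curves from 7.5 to 15.875: (1/2)(170 - 103)(15.875 - 7.5) = 280.5625.

280.56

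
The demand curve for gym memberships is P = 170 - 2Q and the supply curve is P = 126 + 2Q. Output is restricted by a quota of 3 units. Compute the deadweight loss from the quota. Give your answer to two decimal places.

Without the quota, 170 - 2Q = 126 + 2Q gives Q* = 11.
At Q = 3 the demand price is 170 - 2(3) = 164 and the supply price is 126 + 2(3) = 132.
Deadweight loss is the triangle between the curves from 3 to 11: (1/2)(164 - 132)(11 - 3) = 128.

128.00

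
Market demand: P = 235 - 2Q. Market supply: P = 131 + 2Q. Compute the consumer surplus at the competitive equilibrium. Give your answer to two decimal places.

Equilibrium: 235 - 2Q = 131 + 2Q, so Q* = 26 and P* = 183.
Consumer surplus is the triangle under demand above P*: (1/2)(26)(235 - 183) = (1/2)(26)(52) = 676.

676.00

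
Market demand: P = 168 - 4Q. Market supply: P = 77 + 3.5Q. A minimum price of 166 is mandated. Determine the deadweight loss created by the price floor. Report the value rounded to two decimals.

507.50

Free-market equilibrium: 168 - 4Q = 77 + 3.5Q gives Q* = 12.1333, P* = 119.4667.
At the floor price 166, quantity demanded is (168 - 166)/4 = 0.5; demand is the short side, so Q = 0.5 trades at P = 166.
At Q = 0.5 the demand price is 166 and the supply price is 78.75. Deadweight loss is the triangle between the curves from 0.5 to 12.1333: (1/2)(166 - 78.75)(12.1333 - 0.5) = 507.5042.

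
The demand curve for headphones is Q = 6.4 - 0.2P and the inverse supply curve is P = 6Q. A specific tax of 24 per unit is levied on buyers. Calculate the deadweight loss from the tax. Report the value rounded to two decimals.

Rewriting demand in inverse form: P = 32 - 5Q.
Pre-tax equilibrium: 32 - 5Q = 6Q gives Q* = 2.9091, P* = 17.4545.
A tax on buyers shifts demand down by 24: (32 - 24) - 5Q = 6Q, so Q_t = 0.7273. Buyers pay P_b = 28.3636; sellers receive P_s = P_b - 24 = 4.3636.
The welfare triangle lost has base Q* - Q_t = 2.1818 and height t = 24, so DWL = (1/2)(2.1818)(24) = 26.1818.

26.18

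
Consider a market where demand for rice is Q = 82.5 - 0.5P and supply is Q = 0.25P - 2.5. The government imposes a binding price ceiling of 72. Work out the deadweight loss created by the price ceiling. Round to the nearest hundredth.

320.33

Rewriting demand in inverse form: P = 165 - 2Q.
Rewriting supply in inverse form: P = 10 + 4Q.
Free-market equilibrium: 165 - 2Q = 10 + 4Q gives Q* = 25.8333, P* = 113.3333.
At the ceiling price 72, quantity supplied is (72 - 10)/4 = 15.5; supply is the short side, so Q = 15.5 trades at P = 72.
The lost-trades triangle has base Q* - 15.5 = 10.3333 and height equal to the gap between the curves at Q = 15.5, which is 134 - 72 = 62. DWL = (1/2)(10.3333)(62) = 320.3333.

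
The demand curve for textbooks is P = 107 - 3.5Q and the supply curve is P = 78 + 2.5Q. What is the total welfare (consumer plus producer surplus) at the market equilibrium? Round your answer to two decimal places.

70.08

Setting demand equal to supply, 29 = 6Q, so Q* = 4.8333 and P* = 90.0833.
CS = (1/2)(4.8333)(16.9167) = 40.8819 and PS = (1/2)(4.8333)(12.0833) = 29.2014, so total surplus = 70.0833.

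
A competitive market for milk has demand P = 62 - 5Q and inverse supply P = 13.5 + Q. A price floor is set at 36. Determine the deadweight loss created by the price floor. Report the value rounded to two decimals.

24.94

Without the control, 62 - 5Q = 13.5 + Q so Q* = 8.0833 and P* = 21.5833.
At P = 36, buyers demand (62 - 36)/5 = 5.2 while sellers would supply more, so the quantity traded is 5.2 at price 36.
The lost-trades triangle has base Q* - 5.2 = 2.8833 and height equal to the gap between the curves at Q = 5.2, which is 36 - 18.7 = 17.3. DWL = (1/2)(2.8833)(17.3) = 24.9408.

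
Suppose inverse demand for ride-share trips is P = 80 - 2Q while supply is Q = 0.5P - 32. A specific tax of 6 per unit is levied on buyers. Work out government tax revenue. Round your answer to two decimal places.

15.00

Rewriting supply in inverse form: P = 64 + 2Q.
Without the tax, 80 - 2Q = 64 + 2Q so Q* = 4 and P* = 72.
A tax on buyers shifts demand down by 6: (80 - 6) - 2Q = 64 + 2Q, so Q_t = 2.5. Buyers pay P_b = 75; sellers receive P_s = P_b - 6 = 69.
Tax revenue = t x Q_t = 6 x 2.5 = 15.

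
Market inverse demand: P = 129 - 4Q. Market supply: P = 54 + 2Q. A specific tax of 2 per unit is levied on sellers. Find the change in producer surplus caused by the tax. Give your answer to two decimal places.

Pre-tax equilibrium: 129 - 4Q = 54 + 2Q gives Q* = 12.5, P* = 79.
A tax on sellers shifts supply up by 2: 129 - 4Q = 54 + 2Q + 2, so Q_t = 12.1667. Buyers pay P_b = 80.3333; sellers receive P_s = P_b - 2 = 78.3333.
PS falls from (1/2)(12.5)(25) = 156.25 to (1/2)(12.1667)(24.3333) = 148.0278, a change of -8.2222.

-8.22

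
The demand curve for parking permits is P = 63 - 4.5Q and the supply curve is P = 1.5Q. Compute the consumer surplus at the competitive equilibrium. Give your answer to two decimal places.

Equilibrium: 63 - 4.5Q = 1.5Q, so Q* = 10.5 and P* = 15.75.
CS is the area between the demand curve and P* from 0 to Q*: (1/2)(10.5)(47.25) = 248.0625.

248.06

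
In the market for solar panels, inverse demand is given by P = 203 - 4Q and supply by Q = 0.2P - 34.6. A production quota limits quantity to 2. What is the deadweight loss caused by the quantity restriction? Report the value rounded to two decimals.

8.00

Rewriting supply in inverse form: P = 173 + 5Q.
Without the quota, 203 - 4Q = 173 + 5Q gives Q* = 3.3333.
At Q = 2 the demand price is 203 - 4(2) = 195 and the supply price is 173 + 5(2) = 183.
DWL = (1/2)(gap between curves at 2) x (Q* - 2) = (1/2)(12)(1.3333) = 8.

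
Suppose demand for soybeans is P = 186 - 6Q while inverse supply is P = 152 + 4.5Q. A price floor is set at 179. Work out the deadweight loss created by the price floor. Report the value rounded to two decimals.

Without the control, 186 - 6Q = 152 + 4.5Q so Q* = 3.2381 and P* = 166.5714.
At P = 179, buyers demand (186 - 179)/6 = 1.1667 while sellers would supply more, so the quantity traded is 1.1667 at price 179.
The lost-trades triangle has base Q* - 1.1667 = 2.0714 and height equal to the gap between the curves at Q = 1.1667, which is 179 - 157.25 = 21.75. DWL = (1/2)(2.0714)(21.75) = 22.5268.

22.53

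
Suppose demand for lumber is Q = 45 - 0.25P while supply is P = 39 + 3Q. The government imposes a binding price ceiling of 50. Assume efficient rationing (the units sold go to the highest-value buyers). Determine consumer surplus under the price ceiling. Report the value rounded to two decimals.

449.78

Rewriting demand in inverse form: P = 180 - 4Q.
Free-market equilibrium: 180 - 4Q = 39 + 3Q gives Q* = 20.1429, P* = 99.4286.
At P = 50, sellers supply (50 - 39)/3 = 3.6667 while buyers want more, so the quantity traded is 3.6667 at price 50.
The demand price at Q = 3.6667 is 165.3333. CS is the trapezoid between demand and 50 over [0, 3.6667]: (1/2)[(180 - 50) + (165.3333 - 50)](3.6667) = 449.7778.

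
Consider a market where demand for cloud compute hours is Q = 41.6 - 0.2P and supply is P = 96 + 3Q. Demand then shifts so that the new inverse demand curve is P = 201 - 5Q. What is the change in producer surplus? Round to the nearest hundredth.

-35.60

Rewriting demand in inverse form: P = 208 - 5Q.
Initial equilibrium: Q_0 = 14, P_0 = 138; CS_0 = (1/2)(14)(70) = 490, PS_0 = (1/2)(14)(42) = 294.
New equilibrium: 201 - 5Q = 96 + 3Q gives Q_1 = 13.125, P_1 = 135.375; CS_1 = 430.6641, PS_1 = 258.3984.
Change in producer surplus = 258.3984 - 294 = -35.6016.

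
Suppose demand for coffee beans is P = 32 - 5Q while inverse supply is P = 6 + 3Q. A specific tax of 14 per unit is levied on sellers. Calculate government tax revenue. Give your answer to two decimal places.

Without the tax, 32 - 5Q = 6 + 3Q so Q* = 3.25 and P* = 15.75.
A tax on sellers shifts supply up by 14: 32 - 5Q = 6 + 3Q + 14, so Q_t = 1.5. Buyers pay P_b = 24.5; sellers receive P_s = P_b - 14 = 10.5.
Revenue is the tax times quantity traded: 14 x 1.5 = 21.

21.00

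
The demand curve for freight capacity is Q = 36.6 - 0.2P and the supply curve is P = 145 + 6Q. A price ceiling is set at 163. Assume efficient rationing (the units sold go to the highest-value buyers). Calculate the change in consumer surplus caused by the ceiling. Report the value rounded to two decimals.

Rewriting demand in inverse form: P = 183 - 5Q.
Without the control, 183 - 5Q = 145 + 6Q so Q* = 3.4545 and P* = 165.7273.
At the ceiling price 163, quantity supplied is (163 - 145)/6 = 3; supply is the short side, so Q = 3 trades at P = 163.
CS goes from (1/2)(3.4545)(17.2727) = 29.8347 to 37.5 (computed as (183 - 163)(3) - (1/2)(5)(3)^2), a change of 7.6653.

7.67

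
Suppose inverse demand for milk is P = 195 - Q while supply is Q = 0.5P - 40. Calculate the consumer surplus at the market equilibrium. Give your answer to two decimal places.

734.72

Rewriting supply in inverse form: P = 80 + 2Q.
Set 195 - Q = 80 + 2Q, which gives 115 = 3Q, so Q* = 38.3333 and P* = 195 - (38.3333) = 156.6667.
CS is the area between the demand curve and P* from 0 to Q*: (1/2)(38.3333)(38.3333) = 734.7222.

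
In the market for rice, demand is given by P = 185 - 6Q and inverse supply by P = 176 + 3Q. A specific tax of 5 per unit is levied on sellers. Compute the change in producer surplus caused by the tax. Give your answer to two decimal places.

-1.20

Without the tax, 185 - 6Q = 176 + 3Q so Q* = 1 and P* = 179.
A tax on sellers shifts supply up by 5: 185 - 6Q = 176 + 3Q + 5, so Q_t = 0.4444. Buyers pay P_b = 182.3333; sellers receive P_s = P_b - 5 = 177.3333.
Producers lose the trapezoid between P_s and P* out to Q_t plus the triangle from Q_t to Q*: change in PS = 0.2963 - 1.5 = -1.2037.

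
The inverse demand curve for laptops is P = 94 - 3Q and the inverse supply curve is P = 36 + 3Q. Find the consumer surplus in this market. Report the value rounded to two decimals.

Equilibrium: 94 - 3Q = 36 + 3Q, so Q* = 9.6667 and P* = 65.
CS is the area between the demand curve and P* from 0 to Q*: (1/2)(9.6667)(29) = 140.1667.

140.17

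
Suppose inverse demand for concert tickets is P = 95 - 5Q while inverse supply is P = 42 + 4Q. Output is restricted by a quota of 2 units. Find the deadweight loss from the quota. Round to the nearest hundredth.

68.06

Unrestricted equilibrium: Q* = (95 - 42)/(5 + 4) = 5.8889.
At Q = 2 the demand price is 95 - 5(2) = 85 and the supply price is 42 + 4(2) = 50.
DWL = (1/2)(gap between curves at 2) x (Q* - 2) = (1/2)(35)(3.8889) = 68.0556.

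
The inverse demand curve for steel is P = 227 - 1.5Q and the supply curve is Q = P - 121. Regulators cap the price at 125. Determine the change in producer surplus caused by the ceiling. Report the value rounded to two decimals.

-890.88

Rewriting supply in inverse form: P = 121 + Q.
Free-market equilibrium: 227 - 1.5Q = 121 + Q gives Q* = 42.4, P* = 163.4.
At P = 125, sellers supply (125 - 121)/1 = 4 while buyers want more, so the quantity traded is 4 at price 125.
PS goes from (1/2)(42.4)(42.4) = 898.88 to 8 (computed as (125 - 121)(4) - (1/2)(1)(4)^2), a change of -890.88.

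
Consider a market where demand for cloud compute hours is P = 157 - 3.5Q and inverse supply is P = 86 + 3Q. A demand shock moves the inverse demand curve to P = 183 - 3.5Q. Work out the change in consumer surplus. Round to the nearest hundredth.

180.92

Initial equilibrium: Q_0 = 10.9231, P_0 = 118.7692; CS_0 = (1/2)(10.9231)(38.2308) = 208.7988, PS_0 = (1/2)(10.9231)(32.7692) = 178.9704.
New equilibrium: 183 - 3.5Q = 86 + 3Q gives Q_1 = 14.9231, P_1 = 130.7692; CS_1 = 389.7219, PS_1 = 334.0473.
Change in consumer surplus = 389.7219 - 208.7988 = 180.9231.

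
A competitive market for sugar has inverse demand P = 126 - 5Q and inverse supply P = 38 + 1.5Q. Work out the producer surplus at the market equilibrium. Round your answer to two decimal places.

137.47

Set 126 - 5Q = 38 + 1.5Q, which gives 88 = 6.5Q, so Q* = 13.5385 and P* = 126 - 5(13.5385) = 58.3077.
Producer surplus is the triangle above supply below P*: (1/2)(13.5385)(58.3077 - 38) = (1/2)(13.5385)(20.3077) = 137.4675.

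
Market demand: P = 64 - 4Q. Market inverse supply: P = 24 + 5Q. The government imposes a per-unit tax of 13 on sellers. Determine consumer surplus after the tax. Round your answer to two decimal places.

Pre-tax equilibrium: 64 - 4Q = 24 + 5Q gives Q* = 4.4444, P* = 46.2222.
A tax on sellers shifts supply up by 13: 64 - 4Q = 24 + 5Q + 13, so Q_t = 3. Buyers pay P_b = 52; sellers receive P_s = P_b - 13 = 39.
CS = (1/2)(Q_t)(64 - P_b) = (1/2)(3)(12) = 18.

18.00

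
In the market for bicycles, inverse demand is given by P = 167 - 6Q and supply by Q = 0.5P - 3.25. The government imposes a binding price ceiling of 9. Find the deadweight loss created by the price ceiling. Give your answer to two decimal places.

Rewriting supply in inverse form: P = 6.5 + 2Q.
Free-market equilibrium: 167 - 6Q = 6.5 + 2Q gives Q* = 20.0625, P* = 46.625.
At the ceiling price 9, quantity supplied is (9 - 6.5)/2 = 1.25; supply is the short side, so Q = 1.25 trades at P = 9.
At Q = 1.25 the demand price is 159.5 and the supply price is 9. Deadweight loss is the triangle between the curves from 1.25 to 20.0625: (1/2)(159.5 - 9)(20.0625 - 1.25) = 1415.6406.

1415.64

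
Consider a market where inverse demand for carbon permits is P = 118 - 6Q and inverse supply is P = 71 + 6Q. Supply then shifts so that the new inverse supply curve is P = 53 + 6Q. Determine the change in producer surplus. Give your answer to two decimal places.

Initial equilibrium: Q_0 = 3.9167, P_0 = 94.5; CS_0 = (1/2)(3.9167)(23.5) = 46.0208, PS_0 = (1/2)(3.9167)(23.5) = 46.0208.
New equilibrium: 118 - 6Q = 53 + 6Q gives Q_1 = 5.4167, P_1 = 85.5; CS_1 = 88.0208, PS_1 = 88.0208.
Change in producer surplus = 88.0208 - 46.0208 = 42.

42.00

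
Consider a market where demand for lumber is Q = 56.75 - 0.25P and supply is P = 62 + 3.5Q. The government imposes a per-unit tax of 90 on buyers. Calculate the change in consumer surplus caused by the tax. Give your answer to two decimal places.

Rewriting demand in inverse form: P = 227 - 4Q.
Without the tax, 227 - 4Q = 62 + 3.5Q so Q* = 22 and P* = 139.
A tax on buyers shifts demand down by 90: (227 - 90) - 4Q = 62 + 3.5Q, so Q_t = 10. Buyers pay P_b = 187; sellers receive P_s = P_b - 90 = 97.
CS falls from (1/2)(22)(88) = 968 to (1/2)(10)(40) = 200, a change of -768.

-768.00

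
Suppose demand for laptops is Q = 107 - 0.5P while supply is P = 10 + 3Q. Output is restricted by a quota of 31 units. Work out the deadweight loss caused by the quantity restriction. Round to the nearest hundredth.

240.10

Rewriting demand in inverse form: P = 214 - 2Q.
Unrestricted equilibrium: Q* = (214 - 10)/(2 + 3) = 40.8.
At Q = 31 the demand price is 214 - 2(31) = 152 and the supply price is 10 + 3(31) = 103.
DWL = (1/2)(gap between curves at 31) x (Q* - 31) = (1/2)(49)(9.8) = 240.1.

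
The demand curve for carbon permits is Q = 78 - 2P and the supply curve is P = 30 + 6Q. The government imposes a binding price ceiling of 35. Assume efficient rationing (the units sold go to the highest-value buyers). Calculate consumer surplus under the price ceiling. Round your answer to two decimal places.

3.16

Rewriting demand in inverse form: P = 39 - 0.5Q.
Free-market equilibrium: 39 - 0.5Q = 30 + 6Q gives Q* = 1.3846, P* = 38.3077.
At the ceiling price 35, quantity supplied is (35 - 30)/6 = 0.8333; supply is the short side, so Q = 0.8333 trades at P = 35.
The demand price at Q = 0.8333 is 38.5833. CS is the trapezoid between demand and 35 over [0, 0.8333]: (1/2)[(39 - 35) + (38.5833 - 35)](0.8333) = 3.1597.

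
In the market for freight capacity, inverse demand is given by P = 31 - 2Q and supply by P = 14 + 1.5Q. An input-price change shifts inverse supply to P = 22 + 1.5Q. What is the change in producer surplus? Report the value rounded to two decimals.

Initial equilibrium: Q_0 = 4.8571, P_0 = 21.2857; CS_0 = (1/2)(4.8571)(9.7143) = 23.5918, PS_0 = (1/2)(4.8571)(7.2857) = 17.6939.
New equilibrium: 31 - 2Q = 22 + 1.5Q gives Q_1 = 2.5714, P_1 = 25.8571; CS_1 = 6.6122, PS_1 = 4.9592.
Change in producer surplus = 4.9592 - 17.6939 = -12.7347.

-12.73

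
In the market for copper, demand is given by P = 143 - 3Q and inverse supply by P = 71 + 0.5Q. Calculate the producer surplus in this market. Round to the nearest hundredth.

Setting demand equal to supply, 72 = 3.5Q, so Q* = 20.5714 and P* = 81.2857.
Producer surplus is the triangle above supply below P*: (1/2)(20.5714)(81.2857 - 71) = (1/2)(20.5714)(10.2857) = 105.7959.

105.80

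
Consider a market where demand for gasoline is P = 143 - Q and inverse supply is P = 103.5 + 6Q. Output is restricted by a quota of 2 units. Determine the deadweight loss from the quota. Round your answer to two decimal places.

Without the quota, 143 - Q = 103.5 + 6Q gives Q* = 5.6429.
At Q = 2 the demand price is 143 - (2) = 141 and the supply price is 103.5 + 6(2) = 115.5.
Deadweight loss is the triangle between the curves from 2 to 5.6429: (1/2)(141 - 115.5)(5.6429 - 2) = 46.4464.

46.45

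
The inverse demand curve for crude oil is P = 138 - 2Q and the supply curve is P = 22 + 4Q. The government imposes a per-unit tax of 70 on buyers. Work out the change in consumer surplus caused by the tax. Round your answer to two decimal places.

Pre-tax equilibrium: 138 - 2Q = 22 + 4Q gives Q* = 19.3333, P* = 99.3333.
A tax on buyers shifts demand down by 70: (138 - 70) - 2Q = 22 + 4Q, so Q_t = 7.6667. Buyers pay P_b = 122.6667; sellers receive P_s = P_b - 70 = 52.6667.
Consumers lose the trapezoid between P* and P_b out to Q_t plus the triangle from Q_t to Q*: change in CS = 58.7778 - 373.7778 = -315.

-315.00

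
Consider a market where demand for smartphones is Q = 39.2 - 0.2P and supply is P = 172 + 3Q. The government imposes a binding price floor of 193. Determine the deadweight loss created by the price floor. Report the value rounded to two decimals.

Rewriting demand in inverse form: P = 196 - 5Q.
Free-market equilibrium: 196 - 5Q = 172 + 3Q gives Q* = 3, P* = 181.
At P = 193, buyers demand (196 - 193)/5 = 0.6 while sellers would supply more, so the quantity traded is 0.6 at price 193.
The lost-trades triangle has base Q* - 0.6 = 2.4 and height equal to the gap between the curves at Q = 0.6, which is 193 - 173.8 = 19.2. DWL = (1/2)(2.4)(19.2) = 23.04.

23.04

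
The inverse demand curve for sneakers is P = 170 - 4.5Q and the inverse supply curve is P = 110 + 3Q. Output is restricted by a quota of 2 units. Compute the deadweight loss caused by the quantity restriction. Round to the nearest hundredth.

135.00

Without the quota, 170 - 4.5Q = 110 + 3Q gives Q* = 8.
At Q = 2 the demand price is 170 - 4.5(2) = 161 and the supply price is 110 + 3(2) = 116.
DWL = (1/2)(gap between curves at 2) x (Q* - 2) = (1/2)(45)(6) = 135.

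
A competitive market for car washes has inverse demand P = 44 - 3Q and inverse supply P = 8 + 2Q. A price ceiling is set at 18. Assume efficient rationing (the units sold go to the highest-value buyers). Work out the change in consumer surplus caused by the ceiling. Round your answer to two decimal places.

14.74

Free-market equilibrium: 44 - 3Q = 8 + 2Q gives Q* = 7.2, P* = 22.4.
At P = 18, sellers supply (18 - 8)/2 = 5 while buyers want more, so the quantity traded is 5 at price 18.
CS goes from (1/2)(7.2)(21.6) = 77.76 to 92.5 (computed as (44 - 18)(5) - (1/2)(3)(5)^2), a change of 14.74.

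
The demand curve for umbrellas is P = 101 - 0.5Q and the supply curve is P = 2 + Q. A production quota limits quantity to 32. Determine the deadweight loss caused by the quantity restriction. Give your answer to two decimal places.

867.00

Without the quota, 101 - 0.5Q = 2 + Q gives Q* = 66.
At Q = 32 the demand price is 101 - 0.5(32) = 85 and the supply price is 2 + (32) = 34.
DWL = (1/2)(gap between curves at 32) x (Q* - 32) = (1/2)(51)(34) = 867.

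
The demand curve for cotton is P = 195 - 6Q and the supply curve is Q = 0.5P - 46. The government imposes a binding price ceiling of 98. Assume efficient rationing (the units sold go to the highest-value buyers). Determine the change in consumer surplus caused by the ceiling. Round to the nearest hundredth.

-233.30

Rewriting supply in inverse form: P = 92 + 2Q.
Free-market equilibrium: 195 - 6Q = 92 + 2Q gives Q* = 12.875, P* = 117.75.
At P = 98, sellers supply (98 - 92)/2 = 3 while buyers want more, so the quantity traded is 3 at price 98.
CS goes from (1/2)(12.875)(77.25) = 497.2969 to 264 (computed as (195 - 98)(3) - (1/2)(6)(3)^2), a change of -233.2969.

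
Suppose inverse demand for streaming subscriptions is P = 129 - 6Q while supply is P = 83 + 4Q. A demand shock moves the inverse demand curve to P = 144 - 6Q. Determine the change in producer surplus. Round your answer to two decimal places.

Initial equilibrium: Q_0 = 4.6, P_0 = 101.4; CS_0 = (1/2)(4.6)(27.6) = 63.48, PS_0 = (1/2)(4.6)(18.4) = 42.32.
New equilibrium: 144 - 6Q = 83 + 4Q gives Q_1 = 6.1, P_1 = 107.4; CS_1 = 111.63, PS_1 = 74.42.
Change in producer surplus = 74.42 - 42.32 = 32.1.

32.10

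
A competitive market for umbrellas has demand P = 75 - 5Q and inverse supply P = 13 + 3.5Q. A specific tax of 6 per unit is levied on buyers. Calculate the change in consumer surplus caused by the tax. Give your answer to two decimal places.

-24.50

Without the tax, 75 - 5Q = 13 + 3.5Q so Q* = 7.2941 and P* = 38.5294.
With the tax, buyers' net willingness to pay falls by 6: (75 - 6) - 5Q = 13 + 3.5Q, so Q_t = 6.5882. Buyers pay P_b = 42.0588; sellers receive P_s = P_b - 6 = 36.0588.
CS falls from (1/2)(7.2941)(36.4706) = 133.0104 to (1/2)(6.5882)(32.9412) = 108.5121, a change of -24.4983.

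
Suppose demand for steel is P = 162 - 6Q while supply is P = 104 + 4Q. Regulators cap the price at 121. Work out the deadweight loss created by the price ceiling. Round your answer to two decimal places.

Free-market equilibrium: 162 - 6Q = 104 + 4Q gives Q* = 5.8, P* = 127.2.
At P = 121, sellers supply (121 - 104)/4 = 4.25 while buyers want more, so the quantity traded is 4.25 at price 121.
At Q = 4.25 the demand price is 136.5 and the supply price is 121. Deadweight loss is the triangle between the curves from 4.25 to 5.8: (1/2)(136.5 - 121)(5.8 - 4.25) = 12.0125.

12.01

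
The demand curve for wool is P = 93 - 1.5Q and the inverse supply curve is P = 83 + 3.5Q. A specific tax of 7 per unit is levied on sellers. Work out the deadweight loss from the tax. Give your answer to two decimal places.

4.90

Without the tax, 93 - 1.5Q = 83 + 3.5Q so Q* = 2 and P* = 90.
A tax on sellers shifts supply up by 7: 93 - 1.5Q = 83 + 3.5Q + 7, so Q_t = 0.6. Buyers pay P_b = 92.1; sellers receive P_s = P_b - 7 = 85.1.
The welfare triangle lost has base Q* - Q_t = 1.4 and height t = 7, so DWL = (1/2)(1.4)(7) = 4.9.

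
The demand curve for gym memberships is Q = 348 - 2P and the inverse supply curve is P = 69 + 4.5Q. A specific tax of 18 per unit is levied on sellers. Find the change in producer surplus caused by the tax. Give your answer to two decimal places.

-311.04

Rewriting demand in inverse form: P = 174 - 0.5Q.
Without the tax, 174 - 0.5Q = 69 + 4.5Q so Q* = 21 and P* = 163.5.
With the tax, sellers need 18 more per unit: 174 - 0.5Q = 69 + 4.5Q + 18, so Q_t = 17.4. Buyers pay P_b = 165.3; sellers receive P_s = P_b - 18 = 147.3.
Producers lose the trapezoid between P_s and P* out to Q_t plus the triangle from Q_t to Q*: change in PS = 681.21 - 992.25 = -311.04.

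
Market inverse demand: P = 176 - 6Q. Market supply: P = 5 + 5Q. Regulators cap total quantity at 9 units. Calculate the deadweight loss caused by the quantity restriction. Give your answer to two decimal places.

235.64

Without the quota, 176 - 6Q = 5 + 5Q gives Q* = 15.5455.
At Q = 9 the demand price is 176 - 6(9) = 122 and the supply price is 5 + 5(9) = 50.
DWL = (1/2)(gap between curves at 9) x (Q* - 9) = (1/2)(72)(6.5455) = 235.6364.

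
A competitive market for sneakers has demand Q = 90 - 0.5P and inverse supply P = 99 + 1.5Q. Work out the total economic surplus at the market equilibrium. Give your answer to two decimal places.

937.29

Rewriting demand in inverse form: P = 180 - 2Q.
Setting demand equal to supply, 81 = 3.5Q, so Q* = 23.1429 and P* = 133.7143.
CS = (1/2)(23.1429)(46.2857) = 535.5918 and PS = (1/2)(23.1429)(34.7143) = 401.6939, so total surplus = 937.2857.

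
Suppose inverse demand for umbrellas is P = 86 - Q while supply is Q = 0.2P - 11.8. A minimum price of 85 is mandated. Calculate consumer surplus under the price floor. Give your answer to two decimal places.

0.50

Rewriting supply in inverse form: P = 59 + 5Q.
Without the control, 86 - Q = 59 + 5Q so Q* = 4.5 and P* = 81.5.
At the floor price 85, quantity demanded is (86 - 85)/1 = 1; demand is the short side, so Q = 1 trades at P = 85.
CS is the triangle under demand above 85: (1/2)(1)(86 - 85) = 0.5.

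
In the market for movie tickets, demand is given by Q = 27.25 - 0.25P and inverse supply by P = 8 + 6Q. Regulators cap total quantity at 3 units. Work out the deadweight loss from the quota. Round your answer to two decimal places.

Rewriting demand in inverse form: P = 109 - 4Q.
Unrestricted equilibrium: Q* = (109 - 8)/(4 + 6) = 10.1.
At Q = 3 the demand price is 109 - 4(3) = 97 and the supply price is 8 + 6(3) = 26.
Deadweight loss is the triangle between the curves from 3 to 10.1: (1/2)(97 - 26)(10.1 - 3) = 252.05.

252.05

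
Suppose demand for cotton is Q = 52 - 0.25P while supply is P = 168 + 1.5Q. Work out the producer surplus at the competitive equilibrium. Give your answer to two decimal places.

Rewriting demand in inverse form: P = 208 - 4Q.
Set 208 - 4Q = 168 + 1.5Q, which gives 40 = 5.5Q, so Q* = 7.2727 and P* = 208 - 4(7.2727) = 178.9091.
Producer surplus is the triangle above supply below P*: (1/2)(7.2727)(178.9091 - 168) = (1/2)(7.2727)(10.9091) = 39.6694.

39.67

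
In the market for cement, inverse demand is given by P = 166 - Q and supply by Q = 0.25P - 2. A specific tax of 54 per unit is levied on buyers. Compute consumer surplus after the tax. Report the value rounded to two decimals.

216.32

Rewriting supply in inverse form: P = 8 + 4Q.
Without the tax, 166 - Q = 8 + 4Q so Q* = 31.6 and P* = 134.4.
A tax on buyers shifts demand down by 54: (166 - 54) - Q = 8 + 4Q, so Q_t = 20.8. Buyers pay P_b = 145.2; sellers receive P_s = P_b - 54 = 91.2.
Consumer surplus is the triangle under demand above P_b: (1/2)(20.8)(166 - 145.2) = 216.32.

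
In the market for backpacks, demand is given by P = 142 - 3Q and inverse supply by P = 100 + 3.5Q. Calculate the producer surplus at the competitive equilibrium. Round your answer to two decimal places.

Setting demand equal to supply, 42 = 6.5Q, so Q* = 6.4615 and P* = 122.6154.
The supply curve's price intercept is 100, so PS = (1/2)(Q*)(P* - 100) = (1/2)(6.4615)(22.6154) = 73.0651.

73.07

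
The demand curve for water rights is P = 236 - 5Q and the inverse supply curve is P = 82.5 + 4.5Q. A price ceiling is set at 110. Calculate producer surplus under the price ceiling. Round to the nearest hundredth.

Without the control, 236 - 5Q = 82.5 + 4.5Q so Q* = 16.1579 and P* = 155.2105.
At the ceiling price 110, quantity supplied is (110 - 82.5)/4.5 = 6.1111; supply is the short side, so Q = 6.1111 trades at P = 110.
PS is the triangle above supply below 110: (1/2)(6.1111)(110 - 82.5) = 84.0278.

84.03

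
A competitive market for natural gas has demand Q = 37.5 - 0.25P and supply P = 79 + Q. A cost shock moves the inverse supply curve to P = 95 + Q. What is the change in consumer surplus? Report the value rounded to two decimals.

-161.28

Rewriting demand in inverse form: P = 150 - 4Q.
Initial equilibrium: Q_0 = 14.2, P_0 = 93.2; CS_0 = (1/2)(14.2)(56.8) = 403.28, PS_0 = (1/2)(14.2)(14.2) = 100.82.
New equilibrium: 150 - 4Q = 95 + Q gives Q_1 = 11, P_1 = 106; CS_1 = 242, PS_1 = 60.5.
Change in consumer surplus = 242 - 403.28 = -161.28.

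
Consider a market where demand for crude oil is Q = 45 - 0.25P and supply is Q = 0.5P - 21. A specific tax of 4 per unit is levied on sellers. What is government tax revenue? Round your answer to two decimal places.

89.33

Rewriting demand in inverse form: P = 180 - 4Q.
Rewriting supply in inverse form: P = 42 + 2Q.
Pre-tax equilibrium: 180 - 4Q = 42 + 2Q gives Q* = 23, P* = 88.
A tax on sellers shifts supply up by 4: 180 - 4Q = 42 + 2Q + 4, so Q_t = 22.3333. Buyers pay P_b = 90.6667; sellers receive P_s = P_b - 4 = 86.6667.
Revenue is the tax times quantity traded: 4 x 22.3333 = 89.3333.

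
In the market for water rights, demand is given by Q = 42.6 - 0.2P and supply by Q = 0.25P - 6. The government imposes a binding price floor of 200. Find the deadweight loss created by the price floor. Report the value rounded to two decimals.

1523.52

Rewriting demand in inverse form: P = 213 - 5Q.
Rewriting supply in inverse form: P = 24 + 4Q.
Free-market equilibrium: 213 - 5Q = 24 + 4Q gives Q* = 21, P* = 108.
At the floor price 200, quantity demanded is (213 - 200)/5 = 2.6; demand is the short side, so Q = 2.6 trades at P = 200.
The lost-trades triangle has base Q* - 2.6 = 18.4 and height equal to the gap between the curves at Q = 2.6, which is 200 - 34.4 = 165.6. DWL = (1/2)(18.4)(165.6) = 1523.52.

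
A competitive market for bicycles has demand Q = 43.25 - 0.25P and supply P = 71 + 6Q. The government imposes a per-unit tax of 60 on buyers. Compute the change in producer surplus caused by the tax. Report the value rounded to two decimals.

-259.20

Rewriting demand in inverse form: P = 173 - 4Q.
Pre-tax equilibrium: 173 - 4Q = 71 + 6Q gives Q* = 10.2, P* = 132.2.
With the tax, buyers' net willingness to pay falls by 60: (173 - 60) - 4Q = 71 + 6Q, so Q_t = 4.2. Buyers pay P_b = 156.2; sellers receive P_s = P_b - 60 = 96.2.
PS falls from (1/2)(10.2)(61.2) = 312.12 to (1/2)(4.2)(25.2) = 52.92, a change of -259.2.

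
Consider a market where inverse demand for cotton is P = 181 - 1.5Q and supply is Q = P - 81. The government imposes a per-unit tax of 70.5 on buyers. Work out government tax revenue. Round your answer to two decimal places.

831.90

Rewriting supply in inverse form: P = 81 + Q.
Without the tax, 181 - 1.5Q = 81 + Q so Q* = 40 and P* = 121.
With the tax, buyers' net willingness to pay falls by 70.5: (181 - 70.5) - 1.5Q = 81 + Q, so Q_t = 11.8. Buyers pay P_b = 163.3; sellers receive P_s = P_b - 70.5 = 92.8.
Tax revenue = t x Q_t = 70.5 x 11.8 = 831.9.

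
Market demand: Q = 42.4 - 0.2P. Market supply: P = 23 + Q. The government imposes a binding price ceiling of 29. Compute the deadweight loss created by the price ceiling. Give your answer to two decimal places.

1950.75

Rewriting demand in inverse form: P = 212 - 5Q.
Without the control, 212 - 5Q = 23 + Q so Q* = 31.5 and P* = 54.5.
At the ceiling price 29, quantity supplied is (29 - 23)/1 = 6; supply is the short side, so Q = 6 trades at P = 29.
At Q = 6 the demand price is 182 and the supply price is 29. Deadweight loss is the triangle between the curves from 6 to 31.5: (1/2)(182 - 29)(31.5 - 6) = 1950.75.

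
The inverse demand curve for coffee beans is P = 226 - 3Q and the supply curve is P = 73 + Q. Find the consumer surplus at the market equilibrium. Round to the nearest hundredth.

Setting demand equal to supply, 153 = 4Q, so Q* = 38.25 and P* = 111.25.
Consumer surplus is the triangle under demand above P*: (1/2)(38.25)(226 - 111.25) = (1/2)(38.25)(114.75) = 2194.5938.

2194.59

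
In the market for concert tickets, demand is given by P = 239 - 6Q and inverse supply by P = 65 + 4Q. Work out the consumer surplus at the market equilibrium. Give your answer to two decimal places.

Setting demand equal to supply, 174 = 10Q, so Q* = 17.4 and P* = 134.6.
CS is the area between the demand curve and P* from 0 to Q*: (1/2)(17.4)(104.4) = 908.28.

908.28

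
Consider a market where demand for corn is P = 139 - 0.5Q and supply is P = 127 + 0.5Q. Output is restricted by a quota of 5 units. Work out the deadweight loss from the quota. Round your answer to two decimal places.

24.50

Unrestricted equilibrium: Q* = (139 - 127)/(0.5 + 0.5) = 12.
At Q = 5 the demand price is 139 - 0.5(5) = 136.5 and the supply price is 127 + 0.5(5) = 129.5.
Deadweight loss is the triangle between the curves from 5 to 12: (1/2)(136.5 - 129.5)(12 - 5) = 24.5.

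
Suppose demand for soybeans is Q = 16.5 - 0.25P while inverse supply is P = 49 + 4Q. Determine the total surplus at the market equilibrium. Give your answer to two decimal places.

Rewriting demand in inverse form: P = 66 - 4Q.
Setting demand equal to supply, 17 = 8Q, so Q* = 2.125 and P* = 57.5.
CS = (1/2)(2.125)(8.5) = 9.0312 and PS = (1/2)(2.125)(8.5) = 9.0312, so total surplus = 18.0625.

18.06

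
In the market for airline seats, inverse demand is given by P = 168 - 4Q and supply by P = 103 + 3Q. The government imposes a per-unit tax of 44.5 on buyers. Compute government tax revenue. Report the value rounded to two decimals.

Without the tax, 168 - 4Q = 103 + 3Q so Q* = 9.2857 and P* = 130.8571.
With the tax, buyers' net willingness to pay falls by 44.5: (168 - 44.5) - 4Q = 103 + 3Q, so Q_t = 2.9286. Buyers pay P_b = 156.2857; sellers receive P_s = P_b - 44.5 = 111.7857.
Revenue is the tax times quantity traded: 44.5 x 2.9286 = 130.3214.

130.32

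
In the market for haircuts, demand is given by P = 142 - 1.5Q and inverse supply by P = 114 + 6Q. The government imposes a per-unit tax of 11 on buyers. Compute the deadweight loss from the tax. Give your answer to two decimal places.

8.07

Pre-tax equilibrium: 142 - 1.5Q = 114 + 6Q gives Q* = 3.7333, P* = 136.4.
A tax on buyers shifts demand down by 11: (142 - 11) - 1.5Q = 114 + 6Q, so Q_t = 2.2667. Buyers pay P_b = 138.6; sellers receive P_s = P_b - 11 = 127.6.
Deadweight loss is the triangle between the curves from Q_t to Q*: (1/2)(3.7333 - 2.2667)(11) = 8.0667.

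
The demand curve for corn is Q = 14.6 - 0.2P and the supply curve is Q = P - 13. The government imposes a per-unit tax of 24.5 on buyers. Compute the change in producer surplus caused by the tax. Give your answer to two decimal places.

-32.50

Rewriting demand in inverse form: P = 73 - 5Q.
Rewriting supply in inverse form: P = 13 + Q.
Without the tax, 73 - 5Q = 13 + Q so Q* = 10 and P* = 23.
With the tax, buyers' net willingness to pay falls by 24.5: (73 - 24.5) - 5Q = 13 + Q, so Q_t = 5.9167. Buyers pay P_b = 43.4167; sellers receive P_s = P_b - 24.5 = 18.9167.
Producers lose the trapezoid between P_s and P* out to Q_t plus the triangle from Q_t to Q*: change in PS = 17.5035 - 50 = -32.4965.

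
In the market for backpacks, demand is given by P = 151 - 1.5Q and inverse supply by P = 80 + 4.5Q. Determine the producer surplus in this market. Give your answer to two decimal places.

Setting demand equal to supply, 71 = 6Q, so Q* = 11.8333 and P* = 133.25.
Producer surplus is the triangle above supply below P*: (1/2)(11.8333)(133.25 - 80) = (1/2)(11.8333)(53.25) = 315.0625.

315.06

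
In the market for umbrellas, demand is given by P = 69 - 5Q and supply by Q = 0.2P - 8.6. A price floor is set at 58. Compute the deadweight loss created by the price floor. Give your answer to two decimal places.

Rewriting supply in inverse form: P = 43 + 5Q.
Without the control, 69 - 5Q = 43 + 5Q so Q* = 2.6 and P* = 56.
At P = 58, buyers demand (69 - 58)/5 = 2.2 while sellers would supply more, so the quantity traded is 2.2 at price 58.
At Q = 2.2 the demand price is 58 and the supply price is 54. Deadweight loss is the triangle between the curves from 2.2 to 2.6: (1/2)(58 - 54)(2.6 - 2.2) = 0.8.

0.80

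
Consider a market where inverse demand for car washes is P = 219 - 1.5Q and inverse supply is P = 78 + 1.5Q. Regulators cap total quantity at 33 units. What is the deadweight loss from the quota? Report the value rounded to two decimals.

Without the quota, 219 - 1.5Q = 78 + 1.5Q gives Q* = 47.
At Q = 33 the demand price is 219 - 1.5(33) = 169.5 and the supply price is 78 + 1.5(33) = 127.5.
DWL = (1/2)(gap between curves at 33) x (Q* - 33) = (1/2)(42)(14) = 294.

294.00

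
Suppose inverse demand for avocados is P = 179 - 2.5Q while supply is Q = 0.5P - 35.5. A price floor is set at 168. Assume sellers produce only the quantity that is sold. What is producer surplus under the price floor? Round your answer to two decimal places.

Rewriting supply in inverse form: P = 71 + 2Q.
Free-market equilibrium: 179 - 2.5Q = 71 + 2Q gives Q* = 24, P* = 119.
At the floor price 168, quantity demanded is (179 - 168)/2.5 = 4.4; demand is the short side, so Q = 4.4 trades at P = 168.
The supply price at Q = 4.4 is 79.8. PS is the trapezoid between 168 and supply over [0, 4.4]: (1/2)[(168 - 71) + (168 - 79.8)](4.4) = 407.44.

407.44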